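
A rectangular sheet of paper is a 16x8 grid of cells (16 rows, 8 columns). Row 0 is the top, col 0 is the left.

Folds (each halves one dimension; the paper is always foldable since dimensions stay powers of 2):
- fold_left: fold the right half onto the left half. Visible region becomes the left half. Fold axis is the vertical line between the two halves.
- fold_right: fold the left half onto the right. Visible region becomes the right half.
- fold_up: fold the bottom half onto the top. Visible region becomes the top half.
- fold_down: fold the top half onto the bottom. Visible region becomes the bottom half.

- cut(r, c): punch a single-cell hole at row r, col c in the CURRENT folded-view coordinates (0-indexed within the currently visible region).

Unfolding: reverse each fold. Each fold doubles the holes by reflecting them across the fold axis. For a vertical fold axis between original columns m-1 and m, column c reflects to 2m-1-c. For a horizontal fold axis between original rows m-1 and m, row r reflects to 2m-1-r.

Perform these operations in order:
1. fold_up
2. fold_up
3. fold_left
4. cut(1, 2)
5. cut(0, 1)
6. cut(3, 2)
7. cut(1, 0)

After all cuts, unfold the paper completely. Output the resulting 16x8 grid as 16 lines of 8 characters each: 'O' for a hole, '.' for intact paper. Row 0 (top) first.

Answer: .O....O.
O.O..O.O
........
..O..O..
..O..O..
........
O.O..O.O
.O....O.
.O....O.
O.O..O.O
........
..O..O..
..O..O..
........
O.O..O.O
.O....O.

Derivation:
Op 1 fold_up: fold axis h@8; visible region now rows[0,8) x cols[0,8) = 8x8
Op 2 fold_up: fold axis h@4; visible region now rows[0,4) x cols[0,8) = 4x8
Op 3 fold_left: fold axis v@4; visible region now rows[0,4) x cols[0,4) = 4x4
Op 4 cut(1, 2): punch at orig (1,2); cuts so far [(1, 2)]; region rows[0,4) x cols[0,4) = 4x4
Op 5 cut(0, 1): punch at orig (0,1); cuts so far [(0, 1), (1, 2)]; region rows[0,4) x cols[0,4) = 4x4
Op 6 cut(3, 2): punch at orig (3,2); cuts so far [(0, 1), (1, 2), (3, 2)]; region rows[0,4) x cols[0,4) = 4x4
Op 7 cut(1, 0): punch at orig (1,0); cuts so far [(0, 1), (1, 0), (1, 2), (3, 2)]; region rows[0,4) x cols[0,4) = 4x4
Unfold 1 (reflect across v@4): 8 holes -> [(0, 1), (0, 6), (1, 0), (1, 2), (1, 5), (1, 7), (3, 2), (3, 5)]
Unfold 2 (reflect across h@4): 16 holes -> [(0, 1), (0, 6), (1, 0), (1, 2), (1, 5), (1, 7), (3, 2), (3, 5), (4, 2), (4, 5), (6, 0), (6, 2), (6, 5), (6, 7), (7, 1), (7, 6)]
Unfold 3 (reflect across h@8): 32 holes -> [(0, 1), (0, 6), (1, 0), (1, 2), (1, 5), (1, 7), (3, 2), (3, 5), (4, 2), (4, 5), (6, 0), (6, 2), (6, 5), (6, 7), (7, 1), (7, 6), (8, 1), (8, 6), (9, 0), (9, 2), (9, 5), (9, 7), (11, 2), (11, 5), (12, 2), (12, 5), (14, 0), (14, 2), (14, 5), (14, 7), (15, 1), (15, 6)]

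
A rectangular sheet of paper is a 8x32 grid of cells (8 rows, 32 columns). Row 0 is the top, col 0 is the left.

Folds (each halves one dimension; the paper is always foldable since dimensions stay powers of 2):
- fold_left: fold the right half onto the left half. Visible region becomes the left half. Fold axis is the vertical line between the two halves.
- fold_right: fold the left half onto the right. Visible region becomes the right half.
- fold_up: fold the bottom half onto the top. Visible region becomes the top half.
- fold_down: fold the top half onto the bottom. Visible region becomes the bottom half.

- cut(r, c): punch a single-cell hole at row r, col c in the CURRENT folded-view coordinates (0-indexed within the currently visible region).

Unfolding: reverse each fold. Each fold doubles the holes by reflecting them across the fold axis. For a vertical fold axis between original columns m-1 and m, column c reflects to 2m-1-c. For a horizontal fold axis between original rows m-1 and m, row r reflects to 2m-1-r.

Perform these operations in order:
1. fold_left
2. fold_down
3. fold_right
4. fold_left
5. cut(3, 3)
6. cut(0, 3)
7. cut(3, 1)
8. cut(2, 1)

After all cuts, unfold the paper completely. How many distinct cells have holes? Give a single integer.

Op 1 fold_left: fold axis v@16; visible region now rows[0,8) x cols[0,16) = 8x16
Op 2 fold_down: fold axis h@4; visible region now rows[4,8) x cols[0,16) = 4x16
Op 3 fold_right: fold axis v@8; visible region now rows[4,8) x cols[8,16) = 4x8
Op 4 fold_left: fold axis v@12; visible region now rows[4,8) x cols[8,12) = 4x4
Op 5 cut(3, 3): punch at orig (7,11); cuts so far [(7, 11)]; region rows[4,8) x cols[8,12) = 4x4
Op 6 cut(0, 3): punch at orig (4,11); cuts so far [(4, 11), (7, 11)]; region rows[4,8) x cols[8,12) = 4x4
Op 7 cut(3, 1): punch at orig (7,9); cuts so far [(4, 11), (7, 9), (7, 11)]; region rows[4,8) x cols[8,12) = 4x4
Op 8 cut(2, 1): punch at orig (6,9); cuts so far [(4, 11), (6, 9), (7, 9), (7, 11)]; region rows[4,8) x cols[8,12) = 4x4
Unfold 1 (reflect across v@12): 8 holes -> [(4, 11), (4, 12), (6, 9), (6, 14), (7, 9), (7, 11), (7, 12), (7, 14)]
Unfold 2 (reflect across v@8): 16 holes -> [(4, 3), (4, 4), (4, 11), (4, 12), (6, 1), (6, 6), (6, 9), (6, 14), (7, 1), (7, 3), (7, 4), (7, 6), (7, 9), (7, 11), (7, 12), (7, 14)]
Unfold 3 (reflect across h@4): 32 holes -> [(0, 1), (0, 3), (0, 4), (0, 6), (0, 9), (0, 11), (0, 12), (0, 14), (1, 1), (1, 6), (1, 9), (1, 14), (3, 3), (3, 4), (3, 11), (3, 12), (4, 3), (4, 4), (4, 11), (4, 12), (6, 1), (6, 6), (6, 9), (6, 14), (7, 1), (7, 3), (7, 4), (7, 6), (7, 9), (7, 11), (7, 12), (7, 14)]
Unfold 4 (reflect across v@16): 64 holes -> [(0, 1), (0, 3), (0, 4), (0, 6), (0, 9), (0, 11), (0, 12), (0, 14), (0, 17), (0, 19), (0, 20), (0, 22), (0, 25), (0, 27), (0, 28), (0, 30), (1, 1), (1, 6), (1, 9), (1, 14), (1, 17), (1, 22), (1, 25), (1, 30), (3, 3), (3, 4), (3, 11), (3, 12), (3, 19), (3, 20), (3, 27), (3, 28), (4, 3), (4, 4), (4, 11), (4, 12), (4, 19), (4, 20), (4, 27), (4, 28), (6, 1), (6, 6), (6, 9), (6, 14), (6, 17), (6, 22), (6, 25), (6, 30), (7, 1), (7, 3), (7, 4), (7, 6), (7, 9), (7, 11), (7, 12), (7, 14), (7, 17), (7, 19), (7, 20), (7, 22), (7, 25), (7, 27), (7, 28), (7, 30)]

Answer: 64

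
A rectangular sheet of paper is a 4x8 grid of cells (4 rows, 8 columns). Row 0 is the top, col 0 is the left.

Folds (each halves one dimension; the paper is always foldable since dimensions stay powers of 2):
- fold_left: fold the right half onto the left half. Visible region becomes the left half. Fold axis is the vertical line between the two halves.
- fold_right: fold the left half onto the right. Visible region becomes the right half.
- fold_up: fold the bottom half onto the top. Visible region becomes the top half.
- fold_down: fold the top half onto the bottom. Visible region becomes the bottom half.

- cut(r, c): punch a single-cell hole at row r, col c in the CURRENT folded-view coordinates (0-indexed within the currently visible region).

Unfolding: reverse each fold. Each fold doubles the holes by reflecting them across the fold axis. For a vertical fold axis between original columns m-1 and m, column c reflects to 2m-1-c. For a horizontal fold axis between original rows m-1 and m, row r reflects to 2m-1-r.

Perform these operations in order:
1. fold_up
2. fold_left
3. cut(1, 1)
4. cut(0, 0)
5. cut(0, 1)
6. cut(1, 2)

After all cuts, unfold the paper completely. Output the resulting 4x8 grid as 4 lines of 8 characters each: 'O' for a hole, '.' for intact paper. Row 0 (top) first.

Answer: OO....OO
.OO..OO.
.OO..OO.
OO....OO

Derivation:
Op 1 fold_up: fold axis h@2; visible region now rows[0,2) x cols[0,8) = 2x8
Op 2 fold_left: fold axis v@4; visible region now rows[0,2) x cols[0,4) = 2x4
Op 3 cut(1, 1): punch at orig (1,1); cuts so far [(1, 1)]; region rows[0,2) x cols[0,4) = 2x4
Op 4 cut(0, 0): punch at orig (0,0); cuts so far [(0, 0), (1, 1)]; region rows[0,2) x cols[0,4) = 2x4
Op 5 cut(0, 1): punch at orig (0,1); cuts so far [(0, 0), (0, 1), (1, 1)]; region rows[0,2) x cols[0,4) = 2x4
Op 6 cut(1, 2): punch at orig (1,2); cuts so far [(0, 0), (0, 1), (1, 1), (1, 2)]; region rows[0,2) x cols[0,4) = 2x4
Unfold 1 (reflect across v@4): 8 holes -> [(0, 0), (0, 1), (0, 6), (0, 7), (1, 1), (1, 2), (1, 5), (1, 6)]
Unfold 2 (reflect across h@2): 16 holes -> [(0, 0), (0, 1), (0, 6), (0, 7), (1, 1), (1, 2), (1, 5), (1, 6), (2, 1), (2, 2), (2, 5), (2, 6), (3, 0), (3, 1), (3, 6), (3, 7)]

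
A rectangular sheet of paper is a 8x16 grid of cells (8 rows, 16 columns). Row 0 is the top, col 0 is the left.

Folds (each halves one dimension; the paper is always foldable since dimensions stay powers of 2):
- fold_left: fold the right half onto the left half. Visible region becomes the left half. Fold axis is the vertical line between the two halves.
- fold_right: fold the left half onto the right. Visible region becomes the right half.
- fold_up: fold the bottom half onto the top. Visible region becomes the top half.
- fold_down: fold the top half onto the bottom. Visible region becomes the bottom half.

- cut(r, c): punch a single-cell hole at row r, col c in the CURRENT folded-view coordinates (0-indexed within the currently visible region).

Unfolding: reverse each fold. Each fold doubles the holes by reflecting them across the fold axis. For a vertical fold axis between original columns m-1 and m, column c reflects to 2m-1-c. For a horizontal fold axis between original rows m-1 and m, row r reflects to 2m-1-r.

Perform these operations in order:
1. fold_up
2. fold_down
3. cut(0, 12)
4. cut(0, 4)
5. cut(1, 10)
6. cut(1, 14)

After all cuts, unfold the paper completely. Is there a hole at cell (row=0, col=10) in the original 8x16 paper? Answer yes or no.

Answer: yes

Derivation:
Op 1 fold_up: fold axis h@4; visible region now rows[0,4) x cols[0,16) = 4x16
Op 2 fold_down: fold axis h@2; visible region now rows[2,4) x cols[0,16) = 2x16
Op 3 cut(0, 12): punch at orig (2,12); cuts so far [(2, 12)]; region rows[2,4) x cols[0,16) = 2x16
Op 4 cut(0, 4): punch at orig (2,4); cuts so far [(2, 4), (2, 12)]; region rows[2,4) x cols[0,16) = 2x16
Op 5 cut(1, 10): punch at orig (3,10); cuts so far [(2, 4), (2, 12), (3, 10)]; region rows[2,4) x cols[0,16) = 2x16
Op 6 cut(1, 14): punch at orig (3,14); cuts so far [(2, 4), (2, 12), (3, 10), (3, 14)]; region rows[2,4) x cols[0,16) = 2x16
Unfold 1 (reflect across h@2): 8 holes -> [(0, 10), (0, 14), (1, 4), (1, 12), (2, 4), (2, 12), (3, 10), (3, 14)]
Unfold 2 (reflect across h@4): 16 holes -> [(0, 10), (0, 14), (1, 4), (1, 12), (2, 4), (2, 12), (3, 10), (3, 14), (4, 10), (4, 14), (5, 4), (5, 12), (6, 4), (6, 12), (7, 10), (7, 14)]
Holes: [(0, 10), (0, 14), (1, 4), (1, 12), (2, 4), (2, 12), (3, 10), (3, 14), (4, 10), (4, 14), (5, 4), (5, 12), (6, 4), (6, 12), (7, 10), (7, 14)]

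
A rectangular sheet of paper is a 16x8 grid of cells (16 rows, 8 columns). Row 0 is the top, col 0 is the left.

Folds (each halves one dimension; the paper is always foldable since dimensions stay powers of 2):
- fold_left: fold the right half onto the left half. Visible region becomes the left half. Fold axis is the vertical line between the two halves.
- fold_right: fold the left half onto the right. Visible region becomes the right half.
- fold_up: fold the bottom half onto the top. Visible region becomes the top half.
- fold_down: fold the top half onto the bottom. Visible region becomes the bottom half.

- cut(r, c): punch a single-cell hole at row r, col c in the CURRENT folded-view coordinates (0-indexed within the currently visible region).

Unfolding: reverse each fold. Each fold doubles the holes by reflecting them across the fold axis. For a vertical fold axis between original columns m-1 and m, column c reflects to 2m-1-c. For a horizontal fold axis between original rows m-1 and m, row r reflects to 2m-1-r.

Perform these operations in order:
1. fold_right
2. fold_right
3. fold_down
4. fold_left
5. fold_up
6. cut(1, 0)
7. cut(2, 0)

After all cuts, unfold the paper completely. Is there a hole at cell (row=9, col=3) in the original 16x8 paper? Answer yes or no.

Answer: yes

Derivation:
Op 1 fold_right: fold axis v@4; visible region now rows[0,16) x cols[4,8) = 16x4
Op 2 fold_right: fold axis v@6; visible region now rows[0,16) x cols[6,8) = 16x2
Op 3 fold_down: fold axis h@8; visible region now rows[8,16) x cols[6,8) = 8x2
Op 4 fold_left: fold axis v@7; visible region now rows[8,16) x cols[6,7) = 8x1
Op 5 fold_up: fold axis h@12; visible region now rows[8,12) x cols[6,7) = 4x1
Op 6 cut(1, 0): punch at orig (9,6); cuts so far [(9, 6)]; region rows[8,12) x cols[6,7) = 4x1
Op 7 cut(2, 0): punch at orig (10,6); cuts so far [(9, 6), (10, 6)]; region rows[8,12) x cols[6,7) = 4x1
Unfold 1 (reflect across h@12): 4 holes -> [(9, 6), (10, 6), (13, 6), (14, 6)]
Unfold 2 (reflect across v@7): 8 holes -> [(9, 6), (9, 7), (10, 6), (10, 7), (13, 6), (13, 7), (14, 6), (14, 7)]
Unfold 3 (reflect across h@8): 16 holes -> [(1, 6), (1, 7), (2, 6), (2, 7), (5, 6), (5, 7), (6, 6), (6, 7), (9, 6), (9, 7), (10, 6), (10, 7), (13, 6), (13, 7), (14, 6), (14, 7)]
Unfold 4 (reflect across v@6): 32 holes -> [(1, 4), (1, 5), (1, 6), (1, 7), (2, 4), (2, 5), (2, 6), (2, 7), (5, 4), (5, 5), (5, 6), (5, 7), (6, 4), (6, 5), (6, 6), (6, 7), (9, 4), (9, 5), (9, 6), (9, 7), (10, 4), (10, 5), (10, 6), (10, 7), (13, 4), (13, 5), (13, 6), (13, 7), (14, 4), (14, 5), (14, 6), (14, 7)]
Unfold 5 (reflect across v@4): 64 holes -> [(1, 0), (1, 1), (1, 2), (1, 3), (1, 4), (1, 5), (1, 6), (1, 7), (2, 0), (2, 1), (2, 2), (2, 3), (2, 4), (2, 5), (2, 6), (2, 7), (5, 0), (5, 1), (5, 2), (5, 3), (5, 4), (5, 5), (5, 6), (5, 7), (6, 0), (6, 1), (6, 2), (6, 3), (6, 4), (6, 5), (6, 6), (6, 7), (9, 0), (9, 1), (9, 2), (9, 3), (9, 4), (9, 5), (9, 6), (9, 7), (10, 0), (10, 1), (10, 2), (10, 3), (10, 4), (10, 5), (10, 6), (10, 7), (13, 0), (13, 1), (13, 2), (13, 3), (13, 4), (13, 5), (13, 6), (13, 7), (14, 0), (14, 1), (14, 2), (14, 3), (14, 4), (14, 5), (14, 6), (14, 7)]
Holes: [(1, 0), (1, 1), (1, 2), (1, 3), (1, 4), (1, 5), (1, 6), (1, 7), (2, 0), (2, 1), (2, 2), (2, 3), (2, 4), (2, 5), (2, 6), (2, 7), (5, 0), (5, 1), (5, 2), (5, 3), (5, 4), (5, 5), (5, 6), (5, 7), (6, 0), (6, 1), (6, 2), (6, 3), (6, 4), (6, 5), (6, 6), (6, 7), (9, 0), (9, 1), (9, 2), (9, 3), (9, 4), (9, 5), (9, 6), (9, 7), (10, 0), (10, 1), (10, 2), (10, 3), (10, 4), (10, 5), (10, 6), (10, 7), (13, 0), (13, 1), (13, 2), (13, 3), (13, 4), (13, 5), (13, 6), (13, 7), (14, 0), (14, 1), (14, 2), (14, 3), (14, 4), (14, 5), (14, 6), (14, 7)]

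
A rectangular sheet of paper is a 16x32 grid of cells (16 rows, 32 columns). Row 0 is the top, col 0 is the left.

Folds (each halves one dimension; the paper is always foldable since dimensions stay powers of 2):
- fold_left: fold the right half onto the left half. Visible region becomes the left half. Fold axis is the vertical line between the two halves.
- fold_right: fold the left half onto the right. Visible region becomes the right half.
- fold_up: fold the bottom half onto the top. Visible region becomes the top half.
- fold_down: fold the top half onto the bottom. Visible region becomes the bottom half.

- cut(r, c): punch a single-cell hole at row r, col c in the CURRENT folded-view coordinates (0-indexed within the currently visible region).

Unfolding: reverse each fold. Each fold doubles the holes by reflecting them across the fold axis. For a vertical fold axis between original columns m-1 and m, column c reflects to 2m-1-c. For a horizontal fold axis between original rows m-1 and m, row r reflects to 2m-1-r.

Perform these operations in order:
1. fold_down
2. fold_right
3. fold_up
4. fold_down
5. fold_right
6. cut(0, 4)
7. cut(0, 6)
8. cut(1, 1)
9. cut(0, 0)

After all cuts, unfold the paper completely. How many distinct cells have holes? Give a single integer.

Answer: 128

Derivation:
Op 1 fold_down: fold axis h@8; visible region now rows[8,16) x cols[0,32) = 8x32
Op 2 fold_right: fold axis v@16; visible region now rows[8,16) x cols[16,32) = 8x16
Op 3 fold_up: fold axis h@12; visible region now rows[8,12) x cols[16,32) = 4x16
Op 4 fold_down: fold axis h@10; visible region now rows[10,12) x cols[16,32) = 2x16
Op 5 fold_right: fold axis v@24; visible region now rows[10,12) x cols[24,32) = 2x8
Op 6 cut(0, 4): punch at orig (10,28); cuts so far [(10, 28)]; region rows[10,12) x cols[24,32) = 2x8
Op 7 cut(0, 6): punch at orig (10,30); cuts so far [(10, 28), (10, 30)]; region rows[10,12) x cols[24,32) = 2x8
Op 8 cut(1, 1): punch at orig (11,25); cuts so far [(10, 28), (10, 30), (11, 25)]; region rows[10,12) x cols[24,32) = 2x8
Op 9 cut(0, 0): punch at orig (10,24); cuts so far [(10, 24), (10, 28), (10, 30), (11, 25)]; region rows[10,12) x cols[24,32) = 2x8
Unfold 1 (reflect across v@24): 8 holes -> [(10, 17), (10, 19), (10, 23), (10, 24), (10, 28), (10, 30), (11, 22), (11, 25)]
Unfold 2 (reflect across h@10): 16 holes -> [(8, 22), (8, 25), (9, 17), (9, 19), (9, 23), (9, 24), (9, 28), (9, 30), (10, 17), (10, 19), (10, 23), (10, 24), (10, 28), (10, 30), (11, 22), (11, 25)]
Unfold 3 (reflect across h@12): 32 holes -> [(8, 22), (8, 25), (9, 17), (9, 19), (9, 23), (9, 24), (9, 28), (9, 30), (10, 17), (10, 19), (10, 23), (10, 24), (10, 28), (10, 30), (11, 22), (11, 25), (12, 22), (12, 25), (13, 17), (13, 19), (13, 23), (13, 24), (13, 28), (13, 30), (14, 17), (14, 19), (14, 23), (14, 24), (14, 28), (14, 30), (15, 22), (15, 25)]
Unfold 4 (reflect across v@16): 64 holes -> [(8, 6), (8, 9), (8, 22), (8, 25), (9, 1), (9, 3), (9, 7), (9, 8), (9, 12), (9, 14), (9, 17), (9, 19), (9, 23), (9, 24), (9, 28), (9, 30), (10, 1), (10, 3), (10, 7), (10, 8), (10, 12), (10, 14), (10, 17), (10, 19), (10, 23), (10, 24), (10, 28), (10, 30), (11, 6), (11, 9), (11, 22), (11, 25), (12, 6), (12, 9), (12, 22), (12, 25), (13, 1), (13, 3), (13, 7), (13, 8), (13, 12), (13, 14), (13, 17), (13, 19), (13, 23), (13, 24), (13, 28), (13, 30), (14, 1), (14, 3), (14, 7), (14, 8), (14, 12), (14, 14), (14, 17), (14, 19), (14, 23), (14, 24), (14, 28), (14, 30), (15, 6), (15, 9), (15, 22), (15, 25)]
Unfold 5 (reflect across h@8): 128 holes -> [(0, 6), (0, 9), (0, 22), (0, 25), (1, 1), (1, 3), (1, 7), (1, 8), (1, 12), (1, 14), (1, 17), (1, 19), (1, 23), (1, 24), (1, 28), (1, 30), (2, 1), (2, 3), (2, 7), (2, 8), (2, 12), (2, 14), (2, 17), (2, 19), (2, 23), (2, 24), (2, 28), (2, 30), (3, 6), (3, 9), (3, 22), (3, 25), (4, 6), (4, 9), (4, 22), (4, 25), (5, 1), (5, 3), (5, 7), (5, 8), (5, 12), (5, 14), (5, 17), (5, 19), (5, 23), (5, 24), (5, 28), (5, 30), (6, 1), (6, 3), (6, 7), (6, 8), (6, 12), (6, 14), (6, 17), (6, 19), (6, 23), (6, 24), (6, 28), (6, 30), (7, 6), (7, 9), (7, 22), (7, 25), (8, 6), (8, 9), (8, 22), (8, 25), (9, 1), (9, 3), (9, 7), (9, 8), (9, 12), (9, 14), (9, 17), (9, 19), (9, 23), (9, 24), (9, 28), (9, 30), (10, 1), (10, 3), (10, 7), (10, 8), (10, 12), (10, 14), (10, 17), (10, 19), (10, 23), (10, 24), (10, 28), (10, 30), (11, 6), (11, 9), (11, 22), (11, 25), (12, 6), (12, 9), (12, 22), (12, 25), (13, 1), (13, 3), (13, 7), (13, 8), (13, 12), (13, 14), (13, 17), (13, 19), (13, 23), (13, 24), (13, 28), (13, 30), (14, 1), (14, 3), (14, 7), (14, 8), (14, 12), (14, 14), (14, 17), (14, 19), (14, 23), (14, 24), (14, 28), (14, 30), (15, 6), (15, 9), (15, 22), (15, 25)]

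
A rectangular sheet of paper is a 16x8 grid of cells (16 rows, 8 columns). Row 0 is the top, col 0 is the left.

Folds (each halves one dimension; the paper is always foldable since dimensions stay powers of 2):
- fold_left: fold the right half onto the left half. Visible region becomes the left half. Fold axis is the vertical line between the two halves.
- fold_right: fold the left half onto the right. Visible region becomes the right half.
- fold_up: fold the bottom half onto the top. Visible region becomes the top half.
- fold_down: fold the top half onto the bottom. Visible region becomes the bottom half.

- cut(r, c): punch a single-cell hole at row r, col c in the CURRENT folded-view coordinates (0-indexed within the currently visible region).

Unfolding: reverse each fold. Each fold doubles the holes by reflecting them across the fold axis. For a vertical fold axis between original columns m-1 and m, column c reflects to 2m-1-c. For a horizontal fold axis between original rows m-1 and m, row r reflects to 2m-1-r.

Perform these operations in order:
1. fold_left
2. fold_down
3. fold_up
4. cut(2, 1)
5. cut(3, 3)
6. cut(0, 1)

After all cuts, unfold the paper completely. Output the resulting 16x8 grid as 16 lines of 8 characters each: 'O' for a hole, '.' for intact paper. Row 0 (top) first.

Answer: .O....O.
........
.O....O.
...OO...
...OO...
.O....O.
........
.O....O.
.O....O.
........
.O....O.
...OO...
...OO...
.O....O.
........
.O....O.

Derivation:
Op 1 fold_left: fold axis v@4; visible region now rows[0,16) x cols[0,4) = 16x4
Op 2 fold_down: fold axis h@8; visible region now rows[8,16) x cols[0,4) = 8x4
Op 3 fold_up: fold axis h@12; visible region now rows[8,12) x cols[0,4) = 4x4
Op 4 cut(2, 1): punch at orig (10,1); cuts so far [(10, 1)]; region rows[8,12) x cols[0,4) = 4x4
Op 5 cut(3, 3): punch at orig (11,3); cuts so far [(10, 1), (11, 3)]; region rows[8,12) x cols[0,4) = 4x4
Op 6 cut(0, 1): punch at orig (8,1); cuts so far [(8, 1), (10, 1), (11, 3)]; region rows[8,12) x cols[0,4) = 4x4
Unfold 1 (reflect across h@12): 6 holes -> [(8, 1), (10, 1), (11, 3), (12, 3), (13, 1), (15, 1)]
Unfold 2 (reflect across h@8): 12 holes -> [(0, 1), (2, 1), (3, 3), (4, 3), (5, 1), (7, 1), (8, 1), (10, 1), (11, 3), (12, 3), (13, 1), (15, 1)]
Unfold 3 (reflect across v@4): 24 holes -> [(0, 1), (0, 6), (2, 1), (2, 6), (3, 3), (3, 4), (4, 3), (4, 4), (5, 1), (5, 6), (7, 1), (7, 6), (8, 1), (8, 6), (10, 1), (10, 6), (11, 3), (11, 4), (12, 3), (12, 4), (13, 1), (13, 6), (15, 1), (15, 6)]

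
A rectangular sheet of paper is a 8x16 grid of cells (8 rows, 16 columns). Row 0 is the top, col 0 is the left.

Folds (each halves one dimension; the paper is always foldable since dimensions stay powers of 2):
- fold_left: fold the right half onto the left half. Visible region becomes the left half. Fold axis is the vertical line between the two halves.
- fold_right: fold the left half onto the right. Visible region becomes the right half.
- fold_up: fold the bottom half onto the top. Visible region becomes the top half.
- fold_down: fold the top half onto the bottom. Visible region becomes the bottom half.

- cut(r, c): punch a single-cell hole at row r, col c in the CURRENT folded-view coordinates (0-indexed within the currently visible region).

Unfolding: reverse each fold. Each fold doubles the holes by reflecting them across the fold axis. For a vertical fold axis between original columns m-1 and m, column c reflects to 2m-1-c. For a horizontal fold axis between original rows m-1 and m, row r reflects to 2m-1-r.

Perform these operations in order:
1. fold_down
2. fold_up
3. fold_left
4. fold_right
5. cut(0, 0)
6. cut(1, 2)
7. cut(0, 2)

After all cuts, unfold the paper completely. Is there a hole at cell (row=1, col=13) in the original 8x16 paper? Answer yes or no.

Answer: no

Derivation:
Op 1 fold_down: fold axis h@4; visible region now rows[4,8) x cols[0,16) = 4x16
Op 2 fold_up: fold axis h@6; visible region now rows[4,6) x cols[0,16) = 2x16
Op 3 fold_left: fold axis v@8; visible region now rows[4,6) x cols[0,8) = 2x8
Op 4 fold_right: fold axis v@4; visible region now rows[4,6) x cols[4,8) = 2x4
Op 5 cut(0, 0): punch at orig (4,4); cuts so far [(4, 4)]; region rows[4,6) x cols[4,8) = 2x4
Op 6 cut(1, 2): punch at orig (5,6); cuts so far [(4, 4), (5, 6)]; region rows[4,6) x cols[4,8) = 2x4
Op 7 cut(0, 2): punch at orig (4,6); cuts so far [(4, 4), (4, 6), (5, 6)]; region rows[4,6) x cols[4,8) = 2x4
Unfold 1 (reflect across v@4): 6 holes -> [(4, 1), (4, 3), (4, 4), (4, 6), (5, 1), (5, 6)]
Unfold 2 (reflect across v@8): 12 holes -> [(4, 1), (4, 3), (4, 4), (4, 6), (4, 9), (4, 11), (4, 12), (4, 14), (5, 1), (5, 6), (5, 9), (5, 14)]
Unfold 3 (reflect across h@6): 24 holes -> [(4, 1), (4, 3), (4, 4), (4, 6), (4, 9), (4, 11), (4, 12), (4, 14), (5, 1), (5, 6), (5, 9), (5, 14), (6, 1), (6, 6), (6, 9), (6, 14), (7, 1), (7, 3), (7, 4), (7, 6), (7, 9), (7, 11), (7, 12), (7, 14)]
Unfold 4 (reflect across h@4): 48 holes -> [(0, 1), (0, 3), (0, 4), (0, 6), (0, 9), (0, 11), (0, 12), (0, 14), (1, 1), (1, 6), (1, 9), (1, 14), (2, 1), (2, 6), (2, 9), (2, 14), (3, 1), (3, 3), (3, 4), (3, 6), (3, 9), (3, 11), (3, 12), (3, 14), (4, 1), (4, 3), (4, 4), (4, 6), (4, 9), (4, 11), (4, 12), (4, 14), (5, 1), (5, 6), (5, 9), (5, 14), (6, 1), (6, 6), (6, 9), (6, 14), (7, 1), (7, 3), (7, 4), (7, 6), (7, 9), (7, 11), (7, 12), (7, 14)]
Holes: [(0, 1), (0, 3), (0, 4), (0, 6), (0, 9), (0, 11), (0, 12), (0, 14), (1, 1), (1, 6), (1, 9), (1, 14), (2, 1), (2, 6), (2, 9), (2, 14), (3, 1), (3, 3), (3, 4), (3, 6), (3, 9), (3, 11), (3, 12), (3, 14), (4, 1), (4, 3), (4, 4), (4, 6), (4, 9), (4, 11), (4, 12), (4, 14), (5, 1), (5, 6), (5, 9), (5, 14), (6, 1), (6, 6), (6, 9), (6, 14), (7, 1), (7, 3), (7, 4), (7, 6), (7, 9), (7, 11), (7, 12), (7, 14)]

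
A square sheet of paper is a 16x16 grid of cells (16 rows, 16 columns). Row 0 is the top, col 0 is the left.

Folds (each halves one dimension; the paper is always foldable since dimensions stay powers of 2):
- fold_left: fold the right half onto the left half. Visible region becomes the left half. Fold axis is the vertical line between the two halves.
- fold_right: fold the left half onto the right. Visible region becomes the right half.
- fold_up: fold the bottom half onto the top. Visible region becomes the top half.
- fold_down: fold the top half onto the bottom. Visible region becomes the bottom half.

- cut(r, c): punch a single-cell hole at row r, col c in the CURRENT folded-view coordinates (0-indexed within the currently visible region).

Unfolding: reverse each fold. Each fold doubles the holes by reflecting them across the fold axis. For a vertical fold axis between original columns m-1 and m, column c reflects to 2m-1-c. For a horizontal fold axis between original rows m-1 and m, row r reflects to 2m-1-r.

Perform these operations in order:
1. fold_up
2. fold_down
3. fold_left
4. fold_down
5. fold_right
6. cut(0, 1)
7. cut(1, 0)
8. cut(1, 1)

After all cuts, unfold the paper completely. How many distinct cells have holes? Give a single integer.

Answer: 96

Derivation:
Op 1 fold_up: fold axis h@8; visible region now rows[0,8) x cols[0,16) = 8x16
Op 2 fold_down: fold axis h@4; visible region now rows[4,8) x cols[0,16) = 4x16
Op 3 fold_left: fold axis v@8; visible region now rows[4,8) x cols[0,8) = 4x8
Op 4 fold_down: fold axis h@6; visible region now rows[6,8) x cols[0,8) = 2x8
Op 5 fold_right: fold axis v@4; visible region now rows[6,8) x cols[4,8) = 2x4
Op 6 cut(0, 1): punch at orig (6,5); cuts so far [(6, 5)]; region rows[6,8) x cols[4,8) = 2x4
Op 7 cut(1, 0): punch at orig (7,4); cuts so far [(6, 5), (7, 4)]; region rows[6,8) x cols[4,8) = 2x4
Op 8 cut(1, 1): punch at orig (7,5); cuts so far [(6, 5), (7, 4), (7, 5)]; region rows[6,8) x cols[4,8) = 2x4
Unfold 1 (reflect across v@4): 6 holes -> [(6, 2), (6, 5), (7, 2), (7, 3), (7, 4), (7, 5)]
Unfold 2 (reflect across h@6): 12 holes -> [(4, 2), (4, 3), (4, 4), (4, 5), (5, 2), (5, 5), (6, 2), (6, 5), (7, 2), (7, 3), (7, 4), (7, 5)]
Unfold 3 (reflect across v@8): 24 holes -> [(4, 2), (4, 3), (4, 4), (4, 5), (4, 10), (4, 11), (4, 12), (4, 13), (5, 2), (5, 5), (5, 10), (5, 13), (6, 2), (6, 5), (6, 10), (6, 13), (7, 2), (7, 3), (7, 4), (7, 5), (7, 10), (7, 11), (7, 12), (7, 13)]
Unfold 4 (reflect across h@4): 48 holes -> [(0, 2), (0, 3), (0, 4), (0, 5), (0, 10), (0, 11), (0, 12), (0, 13), (1, 2), (1, 5), (1, 10), (1, 13), (2, 2), (2, 5), (2, 10), (2, 13), (3, 2), (3, 3), (3, 4), (3, 5), (3, 10), (3, 11), (3, 12), (3, 13), (4, 2), (4, 3), (4, 4), (4, 5), (4, 10), (4, 11), (4, 12), (4, 13), (5, 2), (5, 5), (5, 10), (5, 13), (6, 2), (6, 5), (6, 10), (6, 13), (7, 2), (7, 3), (7, 4), (7, 5), (7, 10), (7, 11), (7, 12), (7, 13)]
Unfold 5 (reflect across h@8): 96 holes -> [(0, 2), (0, 3), (0, 4), (0, 5), (0, 10), (0, 11), (0, 12), (0, 13), (1, 2), (1, 5), (1, 10), (1, 13), (2, 2), (2, 5), (2, 10), (2, 13), (3, 2), (3, 3), (3, 4), (3, 5), (3, 10), (3, 11), (3, 12), (3, 13), (4, 2), (4, 3), (4, 4), (4, 5), (4, 10), (4, 11), (4, 12), (4, 13), (5, 2), (5, 5), (5, 10), (5, 13), (6, 2), (6, 5), (6, 10), (6, 13), (7, 2), (7, 3), (7, 4), (7, 5), (7, 10), (7, 11), (7, 12), (7, 13), (8, 2), (8, 3), (8, 4), (8, 5), (8, 10), (8, 11), (8, 12), (8, 13), (9, 2), (9, 5), (9, 10), (9, 13), (10, 2), (10, 5), (10, 10), (10, 13), (11, 2), (11, 3), (11, 4), (11, 5), (11, 10), (11, 11), (11, 12), (11, 13), (12, 2), (12, 3), (12, 4), (12, 5), (12, 10), (12, 11), (12, 12), (12, 13), (13, 2), (13, 5), (13, 10), (13, 13), (14, 2), (14, 5), (14, 10), (14, 13), (15, 2), (15, 3), (15, 4), (15, 5), (15, 10), (15, 11), (15, 12), (15, 13)]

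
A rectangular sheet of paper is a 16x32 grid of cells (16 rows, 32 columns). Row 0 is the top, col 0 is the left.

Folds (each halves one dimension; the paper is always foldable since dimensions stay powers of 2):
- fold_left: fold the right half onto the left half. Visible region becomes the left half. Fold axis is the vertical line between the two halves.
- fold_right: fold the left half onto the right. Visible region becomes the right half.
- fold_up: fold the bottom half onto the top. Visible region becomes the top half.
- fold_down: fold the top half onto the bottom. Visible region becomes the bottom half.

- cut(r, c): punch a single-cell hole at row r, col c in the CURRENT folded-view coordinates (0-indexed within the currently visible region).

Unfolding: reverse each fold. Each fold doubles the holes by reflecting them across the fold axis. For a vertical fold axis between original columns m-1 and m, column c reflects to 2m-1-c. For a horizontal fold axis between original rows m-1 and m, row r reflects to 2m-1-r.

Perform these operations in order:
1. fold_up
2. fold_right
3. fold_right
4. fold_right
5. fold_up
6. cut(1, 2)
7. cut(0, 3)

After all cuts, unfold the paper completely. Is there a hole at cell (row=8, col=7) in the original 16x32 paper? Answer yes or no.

Answer: yes

Derivation:
Op 1 fold_up: fold axis h@8; visible region now rows[0,8) x cols[0,32) = 8x32
Op 2 fold_right: fold axis v@16; visible region now rows[0,8) x cols[16,32) = 8x16
Op 3 fold_right: fold axis v@24; visible region now rows[0,8) x cols[24,32) = 8x8
Op 4 fold_right: fold axis v@28; visible region now rows[0,8) x cols[28,32) = 8x4
Op 5 fold_up: fold axis h@4; visible region now rows[0,4) x cols[28,32) = 4x4
Op 6 cut(1, 2): punch at orig (1,30); cuts so far [(1, 30)]; region rows[0,4) x cols[28,32) = 4x4
Op 7 cut(0, 3): punch at orig (0,31); cuts so far [(0, 31), (1, 30)]; region rows[0,4) x cols[28,32) = 4x4
Unfold 1 (reflect across h@4): 4 holes -> [(0, 31), (1, 30), (6, 30), (7, 31)]
Unfold 2 (reflect across v@28): 8 holes -> [(0, 24), (0, 31), (1, 25), (1, 30), (6, 25), (6, 30), (7, 24), (7, 31)]
Unfold 3 (reflect across v@24): 16 holes -> [(0, 16), (0, 23), (0, 24), (0, 31), (1, 17), (1, 22), (1, 25), (1, 30), (6, 17), (6, 22), (6, 25), (6, 30), (7, 16), (7, 23), (7, 24), (7, 31)]
Unfold 4 (reflect across v@16): 32 holes -> [(0, 0), (0, 7), (0, 8), (0, 15), (0, 16), (0, 23), (0, 24), (0, 31), (1, 1), (1, 6), (1, 9), (1, 14), (1, 17), (1, 22), (1, 25), (1, 30), (6, 1), (6, 6), (6, 9), (6, 14), (6, 17), (6, 22), (6, 25), (6, 30), (7, 0), (7, 7), (7, 8), (7, 15), (7, 16), (7, 23), (7, 24), (7, 31)]
Unfold 5 (reflect across h@8): 64 holes -> [(0, 0), (0, 7), (0, 8), (0, 15), (0, 16), (0, 23), (0, 24), (0, 31), (1, 1), (1, 6), (1, 9), (1, 14), (1, 17), (1, 22), (1, 25), (1, 30), (6, 1), (6, 6), (6, 9), (6, 14), (6, 17), (6, 22), (6, 25), (6, 30), (7, 0), (7, 7), (7, 8), (7, 15), (7, 16), (7, 23), (7, 24), (7, 31), (8, 0), (8, 7), (8, 8), (8, 15), (8, 16), (8, 23), (8, 24), (8, 31), (9, 1), (9, 6), (9, 9), (9, 14), (9, 17), (9, 22), (9, 25), (9, 30), (14, 1), (14, 6), (14, 9), (14, 14), (14, 17), (14, 22), (14, 25), (14, 30), (15, 0), (15, 7), (15, 8), (15, 15), (15, 16), (15, 23), (15, 24), (15, 31)]
Holes: [(0, 0), (0, 7), (0, 8), (0, 15), (0, 16), (0, 23), (0, 24), (0, 31), (1, 1), (1, 6), (1, 9), (1, 14), (1, 17), (1, 22), (1, 25), (1, 30), (6, 1), (6, 6), (6, 9), (6, 14), (6, 17), (6, 22), (6, 25), (6, 30), (7, 0), (7, 7), (7, 8), (7, 15), (7, 16), (7, 23), (7, 24), (7, 31), (8, 0), (8, 7), (8, 8), (8, 15), (8, 16), (8, 23), (8, 24), (8, 31), (9, 1), (9, 6), (9, 9), (9, 14), (9, 17), (9, 22), (9, 25), (9, 30), (14, 1), (14, 6), (14, 9), (14, 14), (14, 17), (14, 22), (14, 25), (14, 30), (15, 0), (15, 7), (15, 8), (15, 15), (15, 16), (15, 23), (15, 24), (15, 31)]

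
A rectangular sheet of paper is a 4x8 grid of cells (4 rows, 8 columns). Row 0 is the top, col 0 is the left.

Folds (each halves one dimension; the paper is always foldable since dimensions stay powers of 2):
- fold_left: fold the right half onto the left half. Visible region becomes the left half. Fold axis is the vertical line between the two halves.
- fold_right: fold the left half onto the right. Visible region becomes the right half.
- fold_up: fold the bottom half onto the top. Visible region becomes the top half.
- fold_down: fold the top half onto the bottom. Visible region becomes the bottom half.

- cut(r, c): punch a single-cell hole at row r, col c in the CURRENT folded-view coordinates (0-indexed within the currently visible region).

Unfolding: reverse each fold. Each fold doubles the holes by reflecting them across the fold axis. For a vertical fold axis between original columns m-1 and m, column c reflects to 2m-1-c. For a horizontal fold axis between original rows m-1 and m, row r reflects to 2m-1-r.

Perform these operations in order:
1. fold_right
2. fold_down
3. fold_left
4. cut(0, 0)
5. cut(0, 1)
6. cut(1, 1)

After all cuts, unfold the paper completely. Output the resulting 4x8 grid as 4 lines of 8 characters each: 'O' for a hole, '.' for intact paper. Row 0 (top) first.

Answer: .OO..OO.
OOOOOOOO
OOOOOOOO
.OO..OO.

Derivation:
Op 1 fold_right: fold axis v@4; visible region now rows[0,4) x cols[4,8) = 4x4
Op 2 fold_down: fold axis h@2; visible region now rows[2,4) x cols[4,8) = 2x4
Op 3 fold_left: fold axis v@6; visible region now rows[2,4) x cols[4,6) = 2x2
Op 4 cut(0, 0): punch at orig (2,4); cuts so far [(2, 4)]; region rows[2,4) x cols[4,6) = 2x2
Op 5 cut(0, 1): punch at orig (2,5); cuts so far [(2, 4), (2, 5)]; region rows[2,4) x cols[4,6) = 2x2
Op 6 cut(1, 1): punch at orig (3,5); cuts so far [(2, 4), (2, 5), (3, 5)]; region rows[2,4) x cols[4,6) = 2x2
Unfold 1 (reflect across v@6): 6 holes -> [(2, 4), (2, 5), (2, 6), (2, 7), (3, 5), (3, 6)]
Unfold 2 (reflect across h@2): 12 holes -> [(0, 5), (0, 6), (1, 4), (1, 5), (1, 6), (1, 7), (2, 4), (2, 5), (2, 6), (2, 7), (3, 5), (3, 6)]
Unfold 3 (reflect across v@4): 24 holes -> [(0, 1), (0, 2), (0, 5), (0, 6), (1, 0), (1, 1), (1, 2), (1, 3), (1, 4), (1, 5), (1, 6), (1, 7), (2, 0), (2, 1), (2, 2), (2, 3), (2, 4), (2, 5), (2, 6), (2, 7), (3, 1), (3, 2), (3, 5), (3, 6)]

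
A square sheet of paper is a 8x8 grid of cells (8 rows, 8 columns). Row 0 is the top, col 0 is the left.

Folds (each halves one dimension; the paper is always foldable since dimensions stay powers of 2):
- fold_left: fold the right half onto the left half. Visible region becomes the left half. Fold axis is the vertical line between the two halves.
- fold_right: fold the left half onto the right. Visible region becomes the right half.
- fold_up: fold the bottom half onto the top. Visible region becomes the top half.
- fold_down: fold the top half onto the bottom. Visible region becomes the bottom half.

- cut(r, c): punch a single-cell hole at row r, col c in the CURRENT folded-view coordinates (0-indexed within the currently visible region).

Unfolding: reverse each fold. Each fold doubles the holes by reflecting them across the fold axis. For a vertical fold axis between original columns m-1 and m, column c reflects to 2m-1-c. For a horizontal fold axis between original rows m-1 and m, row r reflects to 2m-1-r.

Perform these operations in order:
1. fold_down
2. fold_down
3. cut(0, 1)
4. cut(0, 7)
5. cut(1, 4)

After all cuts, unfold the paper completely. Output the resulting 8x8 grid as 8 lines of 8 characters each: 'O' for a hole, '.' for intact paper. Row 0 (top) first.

Answer: ....O...
.O.....O
.O.....O
....O...
....O...
.O.....O
.O.....O
....O...

Derivation:
Op 1 fold_down: fold axis h@4; visible region now rows[4,8) x cols[0,8) = 4x8
Op 2 fold_down: fold axis h@6; visible region now rows[6,8) x cols[0,8) = 2x8
Op 3 cut(0, 1): punch at orig (6,1); cuts so far [(6, 1)]; region rows[6,8) x cols[0,8) = 2x8
Op 4 cut(0, 7): punch at orig (6,7); cuts so far [(6, 1), (6, 7)]; region rows[6,8) x cols[0,8) = 2x8
Op 5 cut(1, 4): punch at orig (7,4); cuts so far [(6, 1), (6, 7), (7, 4)]; region rows[6,8) x cols[0,8) = 2x8
Unfold 1 (reflect across h@6): 6 holes -> [(4, 4), (5, 1), (5, 7), (6, 1), (6, 7), (7, 4)]
Unfold 2 (reflect across h@4): 12 holes -> [(0, 4), (1, 1), (1, 7), (2, 1), (2, 7), (3, 4), (4, 4), (5, 1), (5, 7), (6, 1), (6, 7), (7, 4)]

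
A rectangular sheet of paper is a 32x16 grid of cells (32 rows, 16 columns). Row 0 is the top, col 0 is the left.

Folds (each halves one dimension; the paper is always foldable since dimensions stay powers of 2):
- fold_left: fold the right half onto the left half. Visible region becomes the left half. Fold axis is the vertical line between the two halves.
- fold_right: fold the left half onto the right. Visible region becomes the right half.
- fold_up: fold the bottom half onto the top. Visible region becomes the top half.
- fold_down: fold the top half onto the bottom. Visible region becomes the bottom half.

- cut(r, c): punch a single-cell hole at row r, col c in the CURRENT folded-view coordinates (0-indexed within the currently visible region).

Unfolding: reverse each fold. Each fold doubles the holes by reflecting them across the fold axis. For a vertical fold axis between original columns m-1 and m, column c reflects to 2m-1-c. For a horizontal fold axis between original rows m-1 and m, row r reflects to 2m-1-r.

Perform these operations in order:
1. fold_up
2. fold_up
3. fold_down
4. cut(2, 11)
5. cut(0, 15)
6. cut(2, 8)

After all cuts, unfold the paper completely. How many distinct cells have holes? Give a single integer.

Op 1 fold_up: fold axis h@16; visible region now rows[0,16) x cols[0,16) = 16x16
Op 2 fold_up: fold axis h@8; visible region now rows[0,8) x cols[0,16) = 8x16
Op 3 fold_down: fold axis h@4; visible region now rows[4,8) x cols[0,16) = 4x16
Op 4 cut(2, 11): punch at orig (6,11); cuts so far [(6, 11)]; region rows[4,8) x cols[0,16) = 4x16
Op 5 cut(0, 15): punch at orig (4,15); cuts so far [(4, 15), (6, 11)]; region rows[4,8) x cols[0,16) = 4x16
Op 6 cut(2, 8): punch at orig (6,8); cuts so far [(4, 15), (6, 8), (6, 11)]; region rows[4,8) x cols[0,16) = 4x16
Unfold 1 (reflect across h@4): 6 holes -> [(1, 8), (1, 11), (3, 15), (4, 15), (6, 8), (6, 11)]
Unfold 2 (reflect across h@8): 12 holes -> [(1, 8), (1, 11), (3, 15), (4, 15), (6, 8), (6, 11), (9, 8), (9, 11), (11, 15), (12, 15), (14, 8), (14, 11)]
Unfold 3 (reflect across h@16): 24 holes -> [(1, 8), (1, 11), (3, 15), (4, 15), (6, 8), (6, 11), (9, 8), (9, 11), (11, 15), (12, 15), (14, 8), (14, 11), (17, 8), (17, 11), (19, 15), (20, 15), (22, 8), (22, 11), (25, 8), (25, 11), (27, 15), (28, 15), (30, 8), (30, 11)]

Answer: 24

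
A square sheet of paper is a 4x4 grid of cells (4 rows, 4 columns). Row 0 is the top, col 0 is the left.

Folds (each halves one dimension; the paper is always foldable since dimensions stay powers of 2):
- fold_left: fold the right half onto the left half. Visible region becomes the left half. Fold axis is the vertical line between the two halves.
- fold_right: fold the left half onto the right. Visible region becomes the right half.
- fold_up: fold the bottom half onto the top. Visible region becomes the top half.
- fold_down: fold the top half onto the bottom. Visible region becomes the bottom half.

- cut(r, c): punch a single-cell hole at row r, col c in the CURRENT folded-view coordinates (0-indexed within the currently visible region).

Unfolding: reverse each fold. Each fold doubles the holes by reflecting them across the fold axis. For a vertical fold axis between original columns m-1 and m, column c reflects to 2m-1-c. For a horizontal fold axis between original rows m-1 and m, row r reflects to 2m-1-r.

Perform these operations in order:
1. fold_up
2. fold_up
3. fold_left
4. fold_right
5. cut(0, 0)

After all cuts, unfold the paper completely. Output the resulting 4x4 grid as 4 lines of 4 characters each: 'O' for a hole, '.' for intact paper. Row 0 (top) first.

Op 1 fold_up: fold axis h@2; visible region now rows[0,2) x cols[0,4) = 2x4
Op 2 fold_up: fold axis h@1; visible region now rows[0,1) x cols[0,4) = 1x4
Op 3 fold_left: fold axis v@2; visible region now rows[0,1) x cols[0,2) = 1x2
Op 4 fold_right: fold axis v@1; visible region now rows[0,1) x cols[1,2) = 1x1
Op 5 cut(0, 0): punch at orig (0,1); cuts so far [(0, 1)]; region rows[0,1) x cols[1,2) = 1x1
Unfold 1 (reflect across v@1): 2 holes -> [(0, 0), (0, 1)]
Unfold 2 (reflect across v@2): 4 holes -> [(0, 0), (0, 1), (0, 2), (0, 3)]
Unfold 3 (reflect across h@1): 8 holes -> [(0, 0), (0, 1), (0, 2), (0, 3), (1, 0), (1, 1), (1, 2), (1, 3)]
Unfold 4 (reflect across h@2): 16 holes -> [(0, 0), (0, 1), (0, 2), (0, 3), (1, 0), (1, 1), (1, 2), (1, 3), (2, 0), (2, 1), (2, 2), (2, 3), (3, 0), (3, 1), (3, 2), (3, 3)]

Answer: OOOO
OOOO
OOOO
OOOO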